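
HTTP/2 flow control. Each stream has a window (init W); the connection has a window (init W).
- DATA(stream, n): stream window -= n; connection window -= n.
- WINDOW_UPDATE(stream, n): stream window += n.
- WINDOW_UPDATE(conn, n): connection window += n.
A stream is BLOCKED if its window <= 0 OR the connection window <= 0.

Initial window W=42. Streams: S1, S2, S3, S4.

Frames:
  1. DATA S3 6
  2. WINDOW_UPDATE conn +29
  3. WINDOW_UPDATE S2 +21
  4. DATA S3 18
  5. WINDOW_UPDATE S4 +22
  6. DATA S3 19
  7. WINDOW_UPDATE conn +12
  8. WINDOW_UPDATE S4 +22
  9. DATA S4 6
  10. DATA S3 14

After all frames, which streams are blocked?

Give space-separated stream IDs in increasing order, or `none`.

Answer: S3

Derivation:
Op 1: conn=36 S1=42 S2=42 S3=36 S4=42 blocked=[]
Op 2: conn=65 S1=42 S2=42 S3=36 S4=42 blocked=[]
Op 3: conn=65 S1=42 S2=63 S3=36 S4=42 blocked=[]
Op 4: conn=47 S1=42 S2=63 S3=18 S4=42 blocked=[]
Op 5: conn=47 S1=42 S2=63 S3=18 S4=64 blocked=[]
Op 6: conn=28 S1=42 S2=63 S3=-1 S4=64 blocked=[3]
Op 7: conn=40 S1=42 S2=63 S3=-1 S4=64 blocked=[3]
Op 8: conn=40 S1=42 S2=63 S3=-1 S4=86 blocked=[3]
Op 9: conn=34 S1=42 S2=63 S3=-1 S4=80 blocked=[3]
Op 10: conn=20 S1=42 S2=63 S3=-15 S4=80 blocked=[3]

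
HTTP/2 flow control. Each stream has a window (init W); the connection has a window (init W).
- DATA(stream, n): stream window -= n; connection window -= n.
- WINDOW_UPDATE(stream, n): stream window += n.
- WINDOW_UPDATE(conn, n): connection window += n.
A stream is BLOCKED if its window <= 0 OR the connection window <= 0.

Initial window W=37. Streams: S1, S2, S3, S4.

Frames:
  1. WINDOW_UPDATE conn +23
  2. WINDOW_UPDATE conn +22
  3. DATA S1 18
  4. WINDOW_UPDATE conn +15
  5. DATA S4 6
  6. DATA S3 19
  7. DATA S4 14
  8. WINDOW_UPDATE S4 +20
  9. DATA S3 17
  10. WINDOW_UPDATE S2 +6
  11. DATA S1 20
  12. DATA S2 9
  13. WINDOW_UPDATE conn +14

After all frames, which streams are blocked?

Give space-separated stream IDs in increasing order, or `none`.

Answer: S1

Derivation:
Op 1: conn=60 S1=37 S2=37 S3=37 S4=37 blocked=[]
Op 2: conn=82 S1=37 S2=37 S3=37 S4=37 blocked=[]
Op 3: conn=64 S1=19 S2=37 S3=37 S4=37 blocked=[]
Op 4: conn=79 S1=19 S2=37 S3=37 S4=37 blocked=[]
Op 5: conn=73 S1=19 S2=37 S3=37 S4=31 blocked=[]
Op 6: conn=54 S1=19 S2=37 S3=18 S4=31 blocked=[]
Op 7: conn=40 S1=19 S2=37 S3=18 S4=17 blocked=[]
Op 8: conn=40 S1=19 S2=37 S3=18 S4=37 blocked=[]
Op 9: conn=23 S1=19 S2=37 S3=1 S4=37 blocked=[]
Op 10: conn=23 S1=19 S2=43 S3=1 S4=37 blocked=[]
Op 11: conn=3 S1=-1 S2=43 S3=1 S4=37 blocked=[1]
Op 12: conn=-6 S1=-1 S2=34 S3=1 S4=37 blocked=[1, 2, 3, 4]
Op 13: conn=8 S1=-1 S2=34 S3=1 S4=37 blocked=[1]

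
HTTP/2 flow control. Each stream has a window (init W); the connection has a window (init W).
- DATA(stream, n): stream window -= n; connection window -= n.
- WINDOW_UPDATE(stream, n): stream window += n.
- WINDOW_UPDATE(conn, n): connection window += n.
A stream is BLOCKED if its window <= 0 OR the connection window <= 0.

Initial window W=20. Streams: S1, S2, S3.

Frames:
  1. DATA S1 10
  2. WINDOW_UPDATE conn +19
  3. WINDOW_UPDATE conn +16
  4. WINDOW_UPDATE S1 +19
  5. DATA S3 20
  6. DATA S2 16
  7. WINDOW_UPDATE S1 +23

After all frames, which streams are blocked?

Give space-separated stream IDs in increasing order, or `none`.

Answer: S3

Derivation:
Op 1: conn=10 S1=10 S2=20 S3=20 blocked=[]
Op 2: conn=29 S1=10 S2=20 S3=20 blocked=[]
Op 3: conn=45 S1=10 S2=20 S3=20 blocked=[]
Op 4: conn=45 S1=29 S2=20 S3=20 blocked=[]
Op 5: conn=25 S1=29 S2=20 S3=0 blocked=[3]
Op 6: conn=9 S1=29 S2=4 S3=0 blocked=[3]
Op 7: conn=9 S1=52 S2=4 S3=0 blocked=[3]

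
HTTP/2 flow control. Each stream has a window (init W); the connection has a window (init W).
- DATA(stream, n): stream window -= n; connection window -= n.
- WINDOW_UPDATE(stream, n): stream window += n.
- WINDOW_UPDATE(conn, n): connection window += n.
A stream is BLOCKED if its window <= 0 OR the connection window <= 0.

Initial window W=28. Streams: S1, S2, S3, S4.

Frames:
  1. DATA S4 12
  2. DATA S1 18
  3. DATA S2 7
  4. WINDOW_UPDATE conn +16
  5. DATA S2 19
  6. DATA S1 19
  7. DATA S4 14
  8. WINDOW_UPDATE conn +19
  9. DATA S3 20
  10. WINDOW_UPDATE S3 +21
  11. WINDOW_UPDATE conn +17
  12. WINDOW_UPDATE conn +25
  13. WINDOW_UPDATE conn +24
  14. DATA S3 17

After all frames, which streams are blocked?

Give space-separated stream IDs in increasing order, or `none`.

Answer: S1

Derivation:
Op 1: conn=16 S1=28 S2=28 S3=28 S4=16 blocked=[]
Op 2: conn=-2 S1=10 S2=28 S3=28 S4=16 blocked=[1, 2, 3, 4]
Op 3: conn=-9 S1=10 S2=21 S3=28 S4=16 blocked=[1, 2, 3, 4]
Op 4: conn=7 S1=10 S2=21 S3=28 S4=16 blocked=[]
Op 5: conn=-12 S1=10 S2=2 S3=28 S4=16 blocked=[1, 2, 3, 4]
Op 6: conn=-31 S1=-9 S2=2 S3=28 S4=16 blocked=[1, 2, 3, 4]
Op 7: conn=-45 S1=-9 S2=2 S3=28 S4=2 blocked=[1, 2, 3, 4]
Op 8: conn=-26 S1=-9 S2=2 S3=28 S4=2 blocked=[1, 2, 3, 4]
Op 9: conn=-46 S1=-9 S2=2 S3=8 S4=2 blocked=[1, 2, 3, 4]
Op 10: conn=-46 S1=-9 S2=2 S3=29 S4=2 blocked=[1, 2, 3, 4]
Op 11: conn=-29 S1=-9 S2=2 S3=29 S4=2 blocked=[1, 2, 3, 4]
Op 12: conn=-4 S1=-9 S2=2 S3=29 S4=2 blocked=[1, 2, 3, 4]
Op 13: conn=20 S1=-9 S2=2 S3=29 S4=2 blocked=[1]
Op 14: conn=3 S1=-9 S2=2 S3=12 S4=2 blocked=[1]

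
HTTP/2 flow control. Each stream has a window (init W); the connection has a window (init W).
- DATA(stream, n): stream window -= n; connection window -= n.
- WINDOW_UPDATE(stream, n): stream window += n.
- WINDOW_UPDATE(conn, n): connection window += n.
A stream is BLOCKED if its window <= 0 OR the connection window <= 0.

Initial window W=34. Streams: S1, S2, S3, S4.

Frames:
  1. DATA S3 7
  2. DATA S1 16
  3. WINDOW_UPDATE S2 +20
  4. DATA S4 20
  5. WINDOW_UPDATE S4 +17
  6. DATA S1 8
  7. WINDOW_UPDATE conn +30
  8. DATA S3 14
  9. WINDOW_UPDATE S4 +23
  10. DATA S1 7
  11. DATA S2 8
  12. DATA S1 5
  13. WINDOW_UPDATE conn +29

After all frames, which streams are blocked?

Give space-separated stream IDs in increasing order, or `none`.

Op 1: conn=27 S1=34 S2=34 S3=27 S4=34 blocked=[]
Op 2: conn=11 S1=18 S2=34 S3=27 S4=34 blocked=[]
Op 3: conn=11 S1=18 S2=54 S3=27 S4=34 blocked=[]
Op 4: conn=-9 S1=18 S2=54 S3=27 S4=14 blocked=[1, 2, 3, 4]
Op 5: conn=-9 S1=18 S2=54 S3=27 S4=31 blocked=[1, 2, 3, 4]
Op 6: conn=-17 S1=10 S2=54 S3=27 S4=31 blocked=[1, 2, 3, 4]
Op 7: conn=13 S1=10 S2=54 S3=27 S4=31 blocked=[]
Op 8: conn=-1 S1=10 S2=54 S3=13 S4=31 blocked=[1, 2, 3, 4]
Op 9: conn=-1 S1=10 S2=54 S3=13 S4=54 blocked=[1, 2, 3, 4]
Op 10: conn=-8 S1=3 S2=54 S3=13 S4=54 blocked=[1, 2, 3, 4]
Op 11: conn=-16 S1=3 S2=46 S3=13 S4=54 blocked=[1, 2, 3, 4]
Op 12: conn=-21 S1=-2 S2=46 S3=13 S4=54 blocked=[1, 2, 3, 4]
Op 13: conn=8 S1=-2 S2=46 S3=13 S4=54 blocked=[1]

Answer: S1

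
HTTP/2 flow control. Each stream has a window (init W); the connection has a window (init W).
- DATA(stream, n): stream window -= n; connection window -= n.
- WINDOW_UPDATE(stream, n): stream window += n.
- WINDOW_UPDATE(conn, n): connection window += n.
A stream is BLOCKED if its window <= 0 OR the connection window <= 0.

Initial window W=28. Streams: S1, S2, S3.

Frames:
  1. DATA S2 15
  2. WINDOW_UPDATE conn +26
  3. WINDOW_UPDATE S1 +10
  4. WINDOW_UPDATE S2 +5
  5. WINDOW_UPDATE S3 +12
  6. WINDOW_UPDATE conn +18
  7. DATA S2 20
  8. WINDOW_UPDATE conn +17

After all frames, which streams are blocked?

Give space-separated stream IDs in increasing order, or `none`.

Answer: S2

Derivation:
Op 1: conn=13 S1=28 S2=13 S3=28 blocked=[]
Op 2: conn=39 S1=28 S2=13 S3=28 blocked=[]
Op 3: conn=39 S1=38 S2=13 S3=28 blocked=[]
Op 4: conn=39 S1=38 S2=18 S3=28 blocked=[]
Op 5: conn=39 S1=38 S2=18 S3=40 blocked=[]
Op 6: conn=57 S1=38 S2=18 S3=40 blocked=[]
Op 7: conn=37 S1=38 S2=-2 S3=40 blocked=[2]
Op 8: conn=54 S1=38 S2=-2 S3=40 blocked=[2]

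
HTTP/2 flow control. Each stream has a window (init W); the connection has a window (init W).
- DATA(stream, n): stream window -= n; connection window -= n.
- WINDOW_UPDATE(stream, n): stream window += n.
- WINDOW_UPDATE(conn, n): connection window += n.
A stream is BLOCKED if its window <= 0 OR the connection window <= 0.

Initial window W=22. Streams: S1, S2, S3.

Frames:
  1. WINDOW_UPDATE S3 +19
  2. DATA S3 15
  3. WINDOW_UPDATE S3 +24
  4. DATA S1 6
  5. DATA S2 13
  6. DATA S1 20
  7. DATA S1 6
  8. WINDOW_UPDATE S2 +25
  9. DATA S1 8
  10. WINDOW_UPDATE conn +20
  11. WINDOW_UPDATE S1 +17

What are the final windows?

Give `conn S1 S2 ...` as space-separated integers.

Op 1: conn=22 S1=22 S2=22 S3=41 blocked=[]
Op 2: conn=7 S1=22 S2=22 S3=26 blocked=[]
Op 3: conn=7 S1=22 S2=22 S3=50 blocked=[]
Op 4: conn=1 S1=16 S2=22 S3=50 blocked=[]
Op 5: conn=-12 S1=16 S2=9 S3=50 blocked=[1, 2, 3]
Op 6: conn=-32 S1=-4 S2=9 S3=50 blocked=[1, 2, 3]
Op 7: conn=-38 S1=-10 S2=9 S3=50 blocked=[1, 2, 3]
Op 8: conn=-38 S1=-10 S2=34 S3=50 blocked=[1, 2, 3]
Op 9: conn=-46 S1=-18 S2=34 S3=50 blocked=[1, 2, 3]
Op 10: conn=-26 S1=-18 S2=34 S3=50 blocked=[1, 2, 3]
Op 11: conn=-26 S1=-1 S2=34 S3=50 blocked=[1, 2, 3]

Answer: -26 -1 34 50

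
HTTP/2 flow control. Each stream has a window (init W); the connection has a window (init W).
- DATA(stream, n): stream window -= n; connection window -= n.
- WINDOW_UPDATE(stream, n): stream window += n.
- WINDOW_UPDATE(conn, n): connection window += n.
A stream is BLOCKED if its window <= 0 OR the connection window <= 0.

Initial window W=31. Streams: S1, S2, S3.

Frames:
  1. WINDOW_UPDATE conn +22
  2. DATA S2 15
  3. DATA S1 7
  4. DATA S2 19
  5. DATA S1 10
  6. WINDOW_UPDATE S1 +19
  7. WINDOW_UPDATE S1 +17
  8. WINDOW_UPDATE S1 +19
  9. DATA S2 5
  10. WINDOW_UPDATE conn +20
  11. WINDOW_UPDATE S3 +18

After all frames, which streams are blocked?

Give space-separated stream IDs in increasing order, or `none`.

Answer: S2

Derivation:
Op 1: conn=53 S1=31 S2=31 S3=31 blocked=[]
Op 2: conn=38 S1=31 S2=16 S3=31 blocked=[]
Op 3: conn=31 S1=24 S2=16 S3=31 blocked=[]
Op 4: conn=12 S1=24 S2=-3 S3=31 blocked=[2]
Op 5: conn=2 S1=14 S2=-3 S3=31 blocked=[2]
Op 6: conn=2 S1=33 S2=-3 S3=31 blocked=[2]
Op 7: conn=2 S1=50 S2=-3 S3=31 blocked=[2]
Op 8: conn=2 S1=69 S2=-3 S3=31 blocked=[2]
Op 9: conn=-3 S1=69 S2=-8 S3=31 blocked=[1, 2, 3]
Op 10: conn=17 S1=69 S2=-8 S3=31 blocked=[2]
Op 11: conn=17 S1=69 S2=-8 S3=49 blocked=[2]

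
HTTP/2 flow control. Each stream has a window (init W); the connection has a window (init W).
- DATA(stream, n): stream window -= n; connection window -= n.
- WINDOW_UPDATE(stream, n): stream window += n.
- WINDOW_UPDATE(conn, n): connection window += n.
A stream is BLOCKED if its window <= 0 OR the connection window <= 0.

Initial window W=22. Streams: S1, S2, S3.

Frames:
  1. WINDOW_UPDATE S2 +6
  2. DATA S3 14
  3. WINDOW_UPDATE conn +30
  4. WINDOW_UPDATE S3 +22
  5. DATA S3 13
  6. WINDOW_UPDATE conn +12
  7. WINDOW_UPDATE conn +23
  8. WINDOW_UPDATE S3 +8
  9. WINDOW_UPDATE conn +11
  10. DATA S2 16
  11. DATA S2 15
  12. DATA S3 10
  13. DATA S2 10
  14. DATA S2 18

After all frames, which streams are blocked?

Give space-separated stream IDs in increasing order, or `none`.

Op 1: conn=22 S1=22 S2=28 S3=22 blocked=[]
Op 2: conn=8 S1=22 S2=28 S3=8 blocked=[]
Op 3: conn=38 S1=22 S2=28 S3=8 blocked=[]
Op 4: conn=38 S1=22 S2=28 S3=30 blocked=[]
Op 5: conn=25 S1=22 S2=28 S3=17 blocked=[]
Op 6: conn=37 S1=22 S2=28 S3=17 blocked=[]
Op 7: conn=60 S1=22 S2=28 S3=17 blocked=[]
Op 8: conn=60 S1=22 S2=28 S3=25 blocked=[]
Op 9: conn=71 S1=22 S2=28 S3=25 blocked=[]
Op 10: conn=55 S1=22 S2=12 S3=25 blocked=[]
Op 11: conn=40 S1=22 S2=-3 S3=25 blocked=[2]
Op 12: conn=30 S1=22 S2=-3 S3=15 blocked=[2]
Op 13: conn=20 S1=22 S2=-13 S3=15 blocked=[2]
Op 14: conn=2 S1=22 S2=-31 S3=15 blocked=[2]

Answer: S2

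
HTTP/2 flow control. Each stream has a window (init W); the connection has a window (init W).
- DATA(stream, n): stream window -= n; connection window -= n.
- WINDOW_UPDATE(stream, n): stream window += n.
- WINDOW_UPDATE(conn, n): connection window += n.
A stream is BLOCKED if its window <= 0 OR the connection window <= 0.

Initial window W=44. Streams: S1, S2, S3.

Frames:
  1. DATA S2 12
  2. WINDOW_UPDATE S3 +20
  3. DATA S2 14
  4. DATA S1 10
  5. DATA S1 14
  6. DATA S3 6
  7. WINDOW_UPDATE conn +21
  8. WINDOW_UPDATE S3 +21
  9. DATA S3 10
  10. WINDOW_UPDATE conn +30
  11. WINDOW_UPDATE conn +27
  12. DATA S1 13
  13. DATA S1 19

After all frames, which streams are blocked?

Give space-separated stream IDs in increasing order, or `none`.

Answer: S1

Derivation:
Op 1: conn=32 S1=44 S2=32 S3=44 blocked=[]
Op 2: conn=32 S1=44 S2=32 S3=64 blocked=[]
Op 3: conn=18 S1=44 S2=18 S3=64 blocked=[]
Op 4: conn=8 S1=34 S2=18 S3=64 blocked=[]
Op 5: conn=-6 S1=20 S2=18 S3=64 blocked=[1, 2, 3]
Op 6: conn=-12 S1=20 S2=18 S3=58 blocked=[1, 2, 3]
Op 7: conn=9 S1=20 S2=18 S3=58 blocked=[]
Op 8: conn=9 S1=20 S2=18 S3=79 blocked=[]
Op 9: conn=-1 S1=20 S2=18 S3=69 blocked=[1, 2, 3]
Op 10: conn=29 S1=20 S2=18 S3=69 blocked=[]
Op 11: conn=56 S1=20 S2=18 S3=69 blocked=[]
Op 12: conn=43 S1=7 S2=18 S3=69 blocked=[]
Op 13: conn=24 S1=-12 S2=18 S3=69 blocked=[1]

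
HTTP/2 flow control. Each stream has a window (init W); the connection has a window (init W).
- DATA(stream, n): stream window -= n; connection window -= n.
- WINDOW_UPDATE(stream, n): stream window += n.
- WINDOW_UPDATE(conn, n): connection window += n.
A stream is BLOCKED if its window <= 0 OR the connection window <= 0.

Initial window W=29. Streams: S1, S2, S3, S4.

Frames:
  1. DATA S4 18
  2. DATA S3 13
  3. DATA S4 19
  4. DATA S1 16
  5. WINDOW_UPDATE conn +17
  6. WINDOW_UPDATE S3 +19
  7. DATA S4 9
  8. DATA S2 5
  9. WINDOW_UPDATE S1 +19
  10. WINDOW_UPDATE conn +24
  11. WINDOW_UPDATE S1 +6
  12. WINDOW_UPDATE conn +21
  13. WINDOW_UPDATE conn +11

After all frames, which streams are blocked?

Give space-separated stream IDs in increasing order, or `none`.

Answer: S4

Derivation:
Op 1: conn=11 S1=29 S2=29 S3=29 S4=11 blocked=[]
Op 2: conn=-2 S1=29 S2=29 S3=16 S4=11 blocked=[1, 2, 3, 4]
Op 3: conn=-21 S1=29 S2=29 S3=16 S4=-8 blocked=[1, 2, 3, 4]
Op 4: conn=-37 S1=13 S2=29 S3=16 S4=-8 blocked=[1, 2, 3, 4]
Op 5: conn=-20 S1=13 S2=29 S3=16 S4=-8 blocked=[1, 2, 3, 4]
Op 6: conn=-20 S1=13 S2=29 S3=35 S4=-8 blocked=[1, 2, 3, 4]
Op 7: conn=-29 S1=13 S2=29 S3=35 S4=-17 blocked=[1, 2, 3, 4]
Op 8: conn=-34 S1=13 S2=24 S3=35 S4=-17 blocked=[1, 2, 3, 4]
Op 9: conn=-34 S1=32 S2=24 S3=35 S4=-17 blocked=[1, 2, 3, 4]
Op 10: conn=-10 S1=32 S2=24 S3=35 S4=-17 blocked=[1, 2, 3, 4]
Op 11: conn=-10 S1=38 S2=24 S3=35 S4=-17 blocked=[1, 2, 3, 4]
Op 12: conn=11 S1=38 S2=24 S3=35 S4=-17 blocked=[4]
Op 13: conn=22 S1=38 S2=24 S3=35 S4=-17 blocked=[4]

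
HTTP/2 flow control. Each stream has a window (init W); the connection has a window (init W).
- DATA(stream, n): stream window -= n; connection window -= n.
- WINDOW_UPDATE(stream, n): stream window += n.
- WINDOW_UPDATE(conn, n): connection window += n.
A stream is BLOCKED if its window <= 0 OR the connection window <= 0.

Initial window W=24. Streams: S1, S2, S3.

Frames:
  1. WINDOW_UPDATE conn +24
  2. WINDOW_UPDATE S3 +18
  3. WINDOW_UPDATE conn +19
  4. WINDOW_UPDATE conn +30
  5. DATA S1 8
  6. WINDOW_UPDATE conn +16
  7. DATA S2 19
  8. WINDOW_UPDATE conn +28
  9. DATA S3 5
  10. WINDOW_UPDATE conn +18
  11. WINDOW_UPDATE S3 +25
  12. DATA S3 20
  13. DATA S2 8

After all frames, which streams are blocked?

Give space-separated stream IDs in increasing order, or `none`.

Answer: S2

Derivation:
Op 1: conn=48 S1=24 S2=24 S3=24 blocked=[]
Op 2: conn=48 S1=24 S2=24 S3=42 blocked=[]
Op 3: conn=67 S1=24 S2=24 S3=42 blocked=[]
Op 4: conn=97 S1=24 S2=24 S3=42 blocked=[]
Op 5: conn=89 S1=16 S2=24 S3=42 blocked=[]
Op 6: conn=105 S1=16 S2=24 S3=42 blocked=[]
Op 7: conn=86 S1=16 S2=5 S3=42 blocked=[]
Op 8: conn=114 S1=16 S2=5 S3=42 blocked=[]
Op 9: conn=109 S1=16 S2=5 S3=37 blocked=[]
Op 10: conn=127 S1=16 S2=5 S3=37 blocked=[]
Op 11: conn=127 S1=16 S2=5 S3=62 blocked=[]
Op 12: conn=107 S1=16 S2=5 S3=42 blocked=[]
Op 13: conn=99 S1=16 S2=-3 S3=42 blocked=[2]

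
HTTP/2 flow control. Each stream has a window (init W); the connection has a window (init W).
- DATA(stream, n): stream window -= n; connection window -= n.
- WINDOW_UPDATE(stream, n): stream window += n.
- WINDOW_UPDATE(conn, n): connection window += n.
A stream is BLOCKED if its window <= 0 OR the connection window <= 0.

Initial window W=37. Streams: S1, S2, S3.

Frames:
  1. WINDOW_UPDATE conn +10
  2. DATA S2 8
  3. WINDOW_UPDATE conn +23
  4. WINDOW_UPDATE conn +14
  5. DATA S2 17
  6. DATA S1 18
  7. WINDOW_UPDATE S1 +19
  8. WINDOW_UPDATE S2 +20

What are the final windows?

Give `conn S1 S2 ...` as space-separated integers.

Answer: 41 38 32 37

Derivation:
Op 1: conn=47 S1=37 S2=37 S3=37 blocked=[]
Op 2: conn=39 S1=37 S2=29 S3=37 blocked=[]
Op 3: conn=62 S1=37 S2=29 S3=37 blocked=[]
Op 4: conn=76 S1=37 S2=29 S3=37 blocked=[]
Op 5: conn=59 S1=37 S2=12 S3=37 blocked=[]
Op 6: conn=41 S1=19 S2=12 S3=37 blocked=[]
Op 7: conn=41 S1=38 S2=12 S3=37 blocked=[]
Op 8: conn=41 S1=38 S2=32 S3=37 blocked=[]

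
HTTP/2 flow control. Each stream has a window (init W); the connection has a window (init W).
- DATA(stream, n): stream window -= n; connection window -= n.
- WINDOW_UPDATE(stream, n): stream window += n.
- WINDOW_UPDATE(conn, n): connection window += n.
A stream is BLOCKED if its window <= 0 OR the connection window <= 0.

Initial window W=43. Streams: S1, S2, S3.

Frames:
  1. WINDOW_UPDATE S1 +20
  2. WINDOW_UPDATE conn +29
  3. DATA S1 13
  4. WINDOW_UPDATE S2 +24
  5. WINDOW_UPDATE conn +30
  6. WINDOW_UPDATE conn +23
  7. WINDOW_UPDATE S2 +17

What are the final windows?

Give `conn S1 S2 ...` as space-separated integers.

Answer: 112 50 84 43

Derivation:
Op 1: conn=43 S1=63 S2=43 S3=43 blocked=[]
Op 2: conn=72 S1=63 S2=43 S3=43 blocked=[]
Op 3: conn=59 S1=50 S2=43 S3=43 blocked=[]
Op 4: conn=59 S1=50 S2=67 S3=43 blocked=[]
Op 5: conn=89 S1=50 S2=67 S3=43 blocked=[]
Op 6: conn=112 S1=50 S2=67 S3=43 blocked=[]
Op 7: conn=112 S1=50 S2=84 S3=43 blocked=[]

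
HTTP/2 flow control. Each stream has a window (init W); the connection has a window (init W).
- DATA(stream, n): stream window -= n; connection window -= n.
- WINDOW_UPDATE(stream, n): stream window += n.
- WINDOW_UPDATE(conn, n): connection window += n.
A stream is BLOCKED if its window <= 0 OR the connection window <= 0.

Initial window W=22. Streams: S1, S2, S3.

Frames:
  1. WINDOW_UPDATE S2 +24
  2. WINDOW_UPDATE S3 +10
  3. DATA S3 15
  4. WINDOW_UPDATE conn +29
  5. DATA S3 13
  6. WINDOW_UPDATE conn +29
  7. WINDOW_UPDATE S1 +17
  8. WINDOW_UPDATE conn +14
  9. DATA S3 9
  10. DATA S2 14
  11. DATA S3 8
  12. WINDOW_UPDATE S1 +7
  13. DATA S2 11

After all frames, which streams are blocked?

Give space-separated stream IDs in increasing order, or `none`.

Answer: S3

Derivation:
Op 1: conn=22 S1=22 S2=46 S3=22 blocked=[]
Op 2: conn=22 S1=22 S2=46 S3=32 blocked=[]
Op 3: conn=7 S1=22 S2=46 S3=17 blocked=[]
Op 4: conn=36 S1=22 S2=46 S3=17 blocked=[]
Op 5: conn=23 S1=22 S2=46 S3=4 blocked=[]
Op 6: conn=52 S1=22 S2=46 S3=4 blocked=[]
Op 7: conn=52 S1=39 S2=46 S3=4 blocked=[]
Op 8: conn=66 S1=39 S2=46 S3=4 blocked=[]
Op 9: conn=57 S1=39 S2=46 S3=-5 blocked=[3]
Op 10: conn=43 S1=39 S2=32 S3=-5 blocked=[3]
Op 11: conn=35 S1=39 S2=32 S3=-13 blocked=[3]
Op 12: conn=35 S1=46 S2=32 S3=-13 blocked=[3]
Op 13: conn=24 S1=46 S2=21 S3=-13 blocked=[3]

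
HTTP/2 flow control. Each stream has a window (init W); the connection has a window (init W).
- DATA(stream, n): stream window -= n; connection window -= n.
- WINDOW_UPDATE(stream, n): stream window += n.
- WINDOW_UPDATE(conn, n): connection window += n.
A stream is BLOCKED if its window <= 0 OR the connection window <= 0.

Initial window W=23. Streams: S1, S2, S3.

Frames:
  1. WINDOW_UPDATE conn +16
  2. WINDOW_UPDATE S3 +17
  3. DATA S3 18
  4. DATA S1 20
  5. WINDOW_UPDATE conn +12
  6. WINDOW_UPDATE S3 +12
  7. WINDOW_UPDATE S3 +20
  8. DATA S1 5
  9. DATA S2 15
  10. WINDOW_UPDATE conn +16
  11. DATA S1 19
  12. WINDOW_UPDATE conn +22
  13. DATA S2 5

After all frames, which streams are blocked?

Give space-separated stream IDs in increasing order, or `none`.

Answer: S1

Derivation:
Op 1: conn=39 S1=23 S2=23 S3=23 blocked=[]
Op 2: conn=39 S1=23 S2=23 S3=40 blocked=[]
Op 3: conn=21 S1=23 S2=23 S3=22 blocked=[]
Op 4: conn=1 S1=3 S2=23 S3=22 blocked=[]
Op 5: conn=13 S1=3 S2=23 S3=22 blocked=[]
Op 6: conn=13 S1=3 S2=23 S3=34 blocked=[]
Op 7: conn=13 S1=3 S2=23 S3=54 blocked=[]
Op 8: conn=8 S1=-2 S2=23 S3=54 blocked=[1]
Op 9: conn=-7 S1=-2 S2=8 S3=54 blocked=[1, 2, 3]
Op 10: conn=9 S1=-2 S2=8 S3=54 blocked=[1]
Op 11: conn=-10 S1=-21 S2=8 S3=54 blocked=[1, 2, 3]
Op 12: conn=12 S1=-21 S2=8 S3=54 blocked=[1]
Op 13: conn=7 S1=-21 S2=3 S3=54 blocked=[1]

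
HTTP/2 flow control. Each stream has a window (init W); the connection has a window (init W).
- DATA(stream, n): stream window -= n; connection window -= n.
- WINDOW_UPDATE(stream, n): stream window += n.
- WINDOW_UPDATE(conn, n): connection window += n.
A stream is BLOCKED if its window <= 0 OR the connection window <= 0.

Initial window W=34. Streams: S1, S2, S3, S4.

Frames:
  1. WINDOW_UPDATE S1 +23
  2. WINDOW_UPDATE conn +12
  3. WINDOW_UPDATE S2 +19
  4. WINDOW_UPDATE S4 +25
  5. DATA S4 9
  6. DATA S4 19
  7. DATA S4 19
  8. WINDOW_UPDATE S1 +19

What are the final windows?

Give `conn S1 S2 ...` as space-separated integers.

Op 1: conn=34 S1=57 S2=34 S3=34 S4=34 blocked=[]
Op 2: conn=46 S1=57 S2=34 S3=34 S4=34 blocked=[]
Op 3: conn=46 S1=57 S2=53 S3=34 S4=34 blocked=[]
Op 4: conn=46 S1=57 S2=53 S3=34 S4=59 blocked=[]
Op 5: conn=37 S1=57 S2=53 S3=34 S4=50 blocked=[]
Op 6: conn=18 S1=57 S2=53 S3=34 S4=31 blocked=[]
Op 7: conn=-1 S1=57 S2=53 S3=34 S4=12 blocked=[1, 2, 3, 4]
Op 8: conn=-1 S1=76 S2=53 S3=34 S4=12 blocked=[1, 2, 3, 4]

Answer: -1 76 53 34 12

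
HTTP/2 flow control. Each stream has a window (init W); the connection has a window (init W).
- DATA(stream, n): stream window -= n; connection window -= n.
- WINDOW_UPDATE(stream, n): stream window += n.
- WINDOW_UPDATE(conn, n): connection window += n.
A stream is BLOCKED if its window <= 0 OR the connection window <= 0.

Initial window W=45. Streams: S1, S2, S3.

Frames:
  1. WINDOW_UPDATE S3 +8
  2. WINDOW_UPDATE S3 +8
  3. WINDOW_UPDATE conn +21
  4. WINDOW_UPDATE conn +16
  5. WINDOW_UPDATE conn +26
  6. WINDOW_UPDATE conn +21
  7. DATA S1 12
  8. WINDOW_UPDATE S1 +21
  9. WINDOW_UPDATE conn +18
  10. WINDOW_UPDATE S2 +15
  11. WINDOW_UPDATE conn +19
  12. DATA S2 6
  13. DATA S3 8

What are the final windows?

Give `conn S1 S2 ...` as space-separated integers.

Answer: 140 54 54 53

Derivation:
Op 1: conn=45 S1=45 S2=45 S3=53 blocked=[]
Op 2: conn=45 S1=45 S2=45 S3=61 blocked=[]
Op 3: conn=66 S1=45 S2=45 S3=61 blocked=[]
Op 4: conn=82 S1=45 S2=45 S3=61 blocked=[]
Op 5: conn=108 S1=45 S2=45 S3=61 blocked=[]
Op 6: conn=129 S1=45 S2=45 S3=61 blocked=[]
Op 7: conn=117 S1=33 S2=45 S3=61 blocked=[]
Op 8: conn=117 S1=54 S2=45 S3=61 blocked=[]
Op 9: conn=135 S1=54 S2=45 S3=61 blocked=[]
Op 10: conn=135 S1=54 S2=60 S3=61 blocked=[]
Op 11: conn=154 S1=54 S2=60 S3=61 blocked=[]
Op 12: conn=148 S1=54 S2=54 S3=61 blocked=[]
Op 13: conn=140 S1=54 S2=54 S3=53 blocked=[]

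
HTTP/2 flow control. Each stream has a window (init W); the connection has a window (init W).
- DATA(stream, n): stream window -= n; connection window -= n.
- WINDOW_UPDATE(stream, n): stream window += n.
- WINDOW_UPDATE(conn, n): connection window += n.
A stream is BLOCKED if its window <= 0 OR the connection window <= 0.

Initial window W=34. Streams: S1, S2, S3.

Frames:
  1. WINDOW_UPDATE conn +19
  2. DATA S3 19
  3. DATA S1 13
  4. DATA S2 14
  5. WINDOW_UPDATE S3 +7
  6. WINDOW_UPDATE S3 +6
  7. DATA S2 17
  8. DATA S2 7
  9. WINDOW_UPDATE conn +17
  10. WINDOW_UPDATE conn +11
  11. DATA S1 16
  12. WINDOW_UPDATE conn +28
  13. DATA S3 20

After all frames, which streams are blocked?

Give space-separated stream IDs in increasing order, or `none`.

Answer: S2

Derivation:
Op 1: conn=53 S1=34 S2=34 S3=34 blocked=[]
Op 2: conn=34 S1=34 S2=34 S3=15 blocked=[]
Op 3: conn=21 S1=21 S2=34 S3=15 blocked=[]
Op 4: conn=7 S1=21 S2=20 S3=15 blocked=[]
Op 5: conn=7 S1=21 S2=20 S3=22 blocked=[]
Op 6: conn=7 S1=21 S2=20 S3=28 blocked=[]
Op 7: conn=-10 S1=21 S2=3 S3=28 blocked=[1, 2, 3]
Op 8: conn=-17 S1=21 S2=-4 S3=28 blocked=[1, 2, 3]
Op 9: conn=0 S1=21 S2=-4 S3=28 blocked=[1, 2, 3]
Op 10: conn=11 S1=21 S2=-4 S3=28 blocked=[2]
Op 11: conn=-5 S1=5 S2=-4 S3=28 blocked=[1, 2, 3]
Op 12: conn=23 S1=5 S2=-4 S3=28 blocked=[2]
Op 13: conn=3 S1=5 S2=-4 S3=8 blocked=[2]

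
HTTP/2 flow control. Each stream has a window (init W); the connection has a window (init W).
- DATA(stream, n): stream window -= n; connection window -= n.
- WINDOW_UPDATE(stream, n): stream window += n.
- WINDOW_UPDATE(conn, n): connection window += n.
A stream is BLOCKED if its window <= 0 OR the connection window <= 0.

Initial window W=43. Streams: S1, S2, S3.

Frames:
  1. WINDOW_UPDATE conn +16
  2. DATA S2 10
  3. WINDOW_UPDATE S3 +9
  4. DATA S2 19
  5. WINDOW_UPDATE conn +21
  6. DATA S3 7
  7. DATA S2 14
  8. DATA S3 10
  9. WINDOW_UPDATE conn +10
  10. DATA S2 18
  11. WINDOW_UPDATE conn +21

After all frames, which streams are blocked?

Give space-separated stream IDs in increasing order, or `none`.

Op 1: conn=59 S1=43 S2=43 S3=43 blocked=[]
Op 2: conn=49 S1=43 S2=33 S3=43 blocked=[]
Op 3: conn=49 S1=43 S2=33 S3=52 blocked=[]
Op 4: conn=30 S1=43 S2=14 S3=52 blocked=[]
Op 5: conn=51 S1=43 S2=14 S3=52 blocked=[]
Op 6: conn=44 S1=43 S2=14 S3=45 blocked=[]
Op 7: conn=30 S1=43 S2=0 S3=45 blocked=[2]
Op 8: conn=20 S1=43 S2=0 S3=35 blocked=[2]
Op 9: conn=30 S1=43 S2=0 S3=35 blocked=[2]
Op 10: conn=12 S1=43 S2=-18 S3=35 blocked=[2]
Op 11: conn=33 S1=43 S2=-18 S3=35 blocked=[2]

Answer: S2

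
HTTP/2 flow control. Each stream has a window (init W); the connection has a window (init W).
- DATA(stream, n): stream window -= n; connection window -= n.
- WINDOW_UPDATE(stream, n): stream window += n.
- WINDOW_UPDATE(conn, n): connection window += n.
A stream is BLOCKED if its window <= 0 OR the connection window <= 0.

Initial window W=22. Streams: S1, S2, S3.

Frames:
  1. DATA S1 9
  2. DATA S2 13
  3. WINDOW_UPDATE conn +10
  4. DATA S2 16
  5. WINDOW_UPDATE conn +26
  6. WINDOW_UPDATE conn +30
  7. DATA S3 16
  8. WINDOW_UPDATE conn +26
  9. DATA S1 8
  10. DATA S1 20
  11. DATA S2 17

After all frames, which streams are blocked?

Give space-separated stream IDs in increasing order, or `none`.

Answer: S1 S2

Derivation:
Op 1: conn=13 S1=13 S2=22 S3=22 blocked=[]
Op 2: conn=0 S1=13 S2=9 S3=22 blocked=[1, 2, 3]
Op 3: conn=10 S1=13 S2=9 S3=22 blocked=[]
Op 4: conn=-6 S1=13 S2=-7 S3=22 blocked=[1, 2, 3]
Op 5: conn=20 S1=13 S2=-7 S3=22 blocked=[2]
Op 6: conn=50 S1=13 S2=-7 S3=22 blocked=[2]
Op 7: conn=34 S1=13 S2=-7 S3=6 blocked=[2]
Op 8: conn=60 S1=13 S2=-7 S3=6 blocked=[2]
Op 9: conn=52 S1=5 S2=-7 S3=6 blocked=[2]
Op 10: conn=32 S1=-15 S2=-7 S3=6 blocked=[1, 2]
Op 11: conn=15 S1=-15 S2=-24 S3=6 blocked=[1, 2]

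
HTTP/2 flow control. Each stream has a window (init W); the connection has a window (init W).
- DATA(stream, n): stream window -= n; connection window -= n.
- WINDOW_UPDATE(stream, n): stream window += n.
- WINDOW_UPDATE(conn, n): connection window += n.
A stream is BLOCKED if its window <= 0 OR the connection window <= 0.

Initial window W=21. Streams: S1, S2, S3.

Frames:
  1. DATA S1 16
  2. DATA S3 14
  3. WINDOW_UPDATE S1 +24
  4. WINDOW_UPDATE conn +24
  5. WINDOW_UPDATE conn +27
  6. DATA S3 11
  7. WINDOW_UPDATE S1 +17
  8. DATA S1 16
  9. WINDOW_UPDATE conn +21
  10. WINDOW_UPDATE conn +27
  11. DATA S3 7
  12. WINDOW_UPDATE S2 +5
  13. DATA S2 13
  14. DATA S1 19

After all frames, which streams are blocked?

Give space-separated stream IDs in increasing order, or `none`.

Op 1: conn=5 S1=5 S2=21 S3=21 blocked=[]
Op 2: conn=-9 S1=5 S2=21 S3=7 blocked=[1, 2, 3]
Op 3: conn=-9 S1=29 S2=21 S3=7 blocked=[1, 2, 3]
Op 4: conn=15 S1=29 S2=21 S3=7 blocked=[]
Op 5: conn=42 S1=29 S2=21 S3=7 blocked=[]
Op 6: conn=31 S1=29 S2=21 S3=-4 blocked=[3]
Op 7: conn=31 S1=46 S2=21 S3=-4 blocked=[3]
Op 8: conn=15 S1=30 S2=21 S3=-4 blocked=[3]
Op 9: conn=36 S1=30 S2=21 S3=-4 blocked=[3]
Op 10: conn=63 S1=30 S2=21 S3=-4 blocked=[3]
Op 11: conn=56 S1=30 S2=21 S3=-11 blocked=[3]
Op 12: conn=56 S1=30 S2=26 S3=-11 blocked=[3]
Op 13: conn=43 S1=30 S2=13 S3=-11 blocked=[3]
Op 14: conn=24 S1=11 S2=13 S3=-11 blocked=[3]

Answer: S3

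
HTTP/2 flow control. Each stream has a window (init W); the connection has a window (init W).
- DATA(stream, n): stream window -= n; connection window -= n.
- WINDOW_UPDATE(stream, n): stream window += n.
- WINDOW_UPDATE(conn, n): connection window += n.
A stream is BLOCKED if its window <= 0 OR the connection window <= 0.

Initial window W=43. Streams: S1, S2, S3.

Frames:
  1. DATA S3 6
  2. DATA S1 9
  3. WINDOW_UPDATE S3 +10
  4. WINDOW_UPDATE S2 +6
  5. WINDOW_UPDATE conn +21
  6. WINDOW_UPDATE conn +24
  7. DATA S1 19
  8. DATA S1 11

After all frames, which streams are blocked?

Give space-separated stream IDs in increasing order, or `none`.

Op 1: conn=37 S1=43 S2=43 S3=37 blocked=[]
Op 2: conn=28 S1=34 S2=43 S3=37 blocked=[]
Op 3: conn=28 S1=34 S2=43 S3=47 blocked=[]
Op 4: conn=28 S1=34 S2=49 S3=47 blocked=[]
Op 5: conn=49 S1=34 S2=49 S3=47 blocked=[]
Op 6: conn=73 S1=34 S2=49 S3=47 blocked=[]
Op 7: conn=54 S1=15 S2=49 S3=47 blocked=[]
Op 8: conn=43 S1=4 S2=49 S3=47 blocked=[]

Answer: none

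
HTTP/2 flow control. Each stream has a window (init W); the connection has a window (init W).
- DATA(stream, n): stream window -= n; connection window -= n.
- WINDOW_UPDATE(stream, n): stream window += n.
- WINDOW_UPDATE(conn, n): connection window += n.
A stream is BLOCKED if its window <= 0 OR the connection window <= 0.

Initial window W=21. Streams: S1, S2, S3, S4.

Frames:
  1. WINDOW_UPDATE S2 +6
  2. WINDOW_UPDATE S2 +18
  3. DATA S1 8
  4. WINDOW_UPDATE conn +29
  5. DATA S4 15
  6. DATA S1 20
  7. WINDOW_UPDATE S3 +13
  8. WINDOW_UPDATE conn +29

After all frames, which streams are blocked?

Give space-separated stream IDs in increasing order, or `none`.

Answer: S1

Derivation:
Op 1: conn=21 S1=21 S2=27 S3=21 S4=21 blocked=[]
Op 2: conn=21 S1=21 S2=45 S3=21 S4=21 blocked=[]
Op 3: conn=13 S1=13 S2=45 S3=21 S4=21 blocked=[]
Op 4: conn=42 S1=13 S2=45 S3=21 S4=21 blocked=[]
Op 5: conn=27 S1=13 S2=45 S3=21 S4=6 blocked=[]
Op 6: conn=7 S1=-7 S2=45 S3=21 S4=6 blocked=[1]
Op 7: conn=7 S1=-7 S2=45 S3=34 S4=6 blocked=[1]
Op 8: conn=36 S1=-7 S2=45 S3=34 S4=6 blocked=[1]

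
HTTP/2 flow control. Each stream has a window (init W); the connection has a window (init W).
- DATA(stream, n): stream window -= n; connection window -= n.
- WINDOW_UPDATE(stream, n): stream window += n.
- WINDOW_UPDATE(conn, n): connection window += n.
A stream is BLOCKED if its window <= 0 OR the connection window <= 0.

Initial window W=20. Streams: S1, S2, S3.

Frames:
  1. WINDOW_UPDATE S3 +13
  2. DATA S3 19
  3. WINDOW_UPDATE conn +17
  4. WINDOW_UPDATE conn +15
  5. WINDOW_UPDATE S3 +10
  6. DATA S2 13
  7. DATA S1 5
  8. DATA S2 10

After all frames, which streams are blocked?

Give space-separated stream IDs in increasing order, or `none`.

Answer: S2

Derivation:
Op 1: conn=20 S1=20 S2=20 S3=33 blocked=[]
Op 2: conn=1 S1=20 S2=20 S3=14 blocked=[]
Op 3: conn=18 S1=20 S2=20 S3=14 blocked=[]
Op 4: conn=33 S1=20 S2=20 S3=14 blocked=[]
Op 5: conn=33 S1=20 S2=20 S3=24 blocked=[]
Op 6: conn=20 S1=20 S2=7 S3=24 blocked=[]
Op 7: conn=15 S1=15 S2=7 S3=24 blocked=[]
Op 8: conn=5 S1=15 S2=-3 S3=24 blocked=[2]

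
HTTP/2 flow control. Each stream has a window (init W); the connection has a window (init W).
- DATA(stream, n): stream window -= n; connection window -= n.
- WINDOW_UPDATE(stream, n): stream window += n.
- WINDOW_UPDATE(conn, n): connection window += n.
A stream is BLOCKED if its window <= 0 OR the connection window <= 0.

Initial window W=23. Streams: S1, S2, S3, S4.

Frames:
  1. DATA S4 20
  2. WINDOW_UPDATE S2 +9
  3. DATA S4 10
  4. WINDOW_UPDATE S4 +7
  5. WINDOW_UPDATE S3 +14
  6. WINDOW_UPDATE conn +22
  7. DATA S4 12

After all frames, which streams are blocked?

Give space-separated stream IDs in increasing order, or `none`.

Op 1: conn=3 S1=23 S2=23 S3=23 S4=3 blocked=[]
Op 2: conn=3 S1=23 S2=32 S3=23 S4=3 blocked=[]
Op 3: conn=-7 S1=23 S2=32 S3=23 S4=-7 blocked=[1, 2, 3, 4]
Op 4: conn=-7 S1=23 S2=32 S3=23 S4=0 blocked=[1, 2, 3, 4]
Op 5: conn=-7 S1=23 S2=32 S3=37 S4=0 blocked=[1, 2, 3, 4]
Op 6: conn=15 S1=23 S2=32 S3=37 S4=0 blocked=[4]
Op 7: conn=3 S1=23 S2=32 S3=37 S4=-12 blocked=[4]

Answer: S4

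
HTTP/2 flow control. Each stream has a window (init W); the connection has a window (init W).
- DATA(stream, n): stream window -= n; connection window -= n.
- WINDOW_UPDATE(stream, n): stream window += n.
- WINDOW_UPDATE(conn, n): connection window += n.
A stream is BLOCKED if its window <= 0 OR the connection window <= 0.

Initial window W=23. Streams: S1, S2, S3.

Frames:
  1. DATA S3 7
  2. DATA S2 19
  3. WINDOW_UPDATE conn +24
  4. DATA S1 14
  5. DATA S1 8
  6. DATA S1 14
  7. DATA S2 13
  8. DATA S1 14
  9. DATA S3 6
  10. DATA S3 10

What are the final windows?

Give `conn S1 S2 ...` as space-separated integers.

Answer: -58 -27 -9 0

Derivation:
Op 1: conn=16 S1=23 S2=23 S3=16 blocked=[]
Op 2: conn=-3 S1=23 S2=4 S3=16 blocked=[1, 2, 3]
Op 3: conn=21 S1=23 S2=4 S3=16 blocked=[]
Op 4: conn=7 S1=9 S2=4 S3=16 blocked=[]
Op 5: conn=-1 S1=1 S2=4 S3=16 blocked=[1, 2, 3]
Op 6: conn=-15 S1=-13 S2=4 S3=16 blocked=[1, 2, 3]
Op 7: conn=-28 S1=-13 S2=-9 S3=16 blocked=[1, 2, 3]
Op 8: conn=-42 S1=-27 S2=-9 S3=16 blocked=[1, 2, 3]
Op 9: conn=-48 S1=-27 S2=-9 S3=10 blocked=[1, 2, 3]
Op 10: conn=-58 S1=-27 S2=-9 S3=0 blocked=[1, 2, 3]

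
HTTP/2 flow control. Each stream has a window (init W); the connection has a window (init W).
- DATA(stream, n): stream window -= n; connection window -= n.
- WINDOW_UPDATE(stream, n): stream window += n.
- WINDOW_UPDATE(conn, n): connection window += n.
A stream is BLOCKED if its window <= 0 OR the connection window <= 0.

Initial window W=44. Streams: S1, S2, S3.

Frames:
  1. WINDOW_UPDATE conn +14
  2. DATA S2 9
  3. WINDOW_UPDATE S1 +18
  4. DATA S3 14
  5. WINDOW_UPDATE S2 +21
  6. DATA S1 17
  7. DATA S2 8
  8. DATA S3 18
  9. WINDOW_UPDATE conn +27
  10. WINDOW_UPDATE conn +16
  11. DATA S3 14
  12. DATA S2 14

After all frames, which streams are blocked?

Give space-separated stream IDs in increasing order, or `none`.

Op 1: conn=58 S1=44 S2=44 S3=44 blocked=[]
Op 2: conn=49 S1=44 S2=35 S3=44 blocked=[]
Op 3: conn=49 S1=62 S2=35 S3=44 blocked=[]
Op 4: conn=35 S1=62 S2=35 S3=30 blocked=[]
Op 5: conn=35 S1=62 S2=56 S3=30 blocked=[]
Op 6: conn=18 S1=45 S2=56 S3=30 blocked=[]
Op 7: conn=10 S1=45 S2=48 S3=30 blocked=[]
Op 8: conn=-8 S1=45 S2=48 S3=12 blocked=[1, 2, 3]
Op 9: conn=19 S1=45 S2=48 S3=12 blocked=[]
Op 10: conn=35 S1=45 S2=48 S3=12 blocked=[]
Op 11: conn=21 S1=45 S2=48 S3=-2 blocked=[3]
Op 12: conn=7 S1=45 S2=34 S3=-2 blocked=[3]

Answer: S3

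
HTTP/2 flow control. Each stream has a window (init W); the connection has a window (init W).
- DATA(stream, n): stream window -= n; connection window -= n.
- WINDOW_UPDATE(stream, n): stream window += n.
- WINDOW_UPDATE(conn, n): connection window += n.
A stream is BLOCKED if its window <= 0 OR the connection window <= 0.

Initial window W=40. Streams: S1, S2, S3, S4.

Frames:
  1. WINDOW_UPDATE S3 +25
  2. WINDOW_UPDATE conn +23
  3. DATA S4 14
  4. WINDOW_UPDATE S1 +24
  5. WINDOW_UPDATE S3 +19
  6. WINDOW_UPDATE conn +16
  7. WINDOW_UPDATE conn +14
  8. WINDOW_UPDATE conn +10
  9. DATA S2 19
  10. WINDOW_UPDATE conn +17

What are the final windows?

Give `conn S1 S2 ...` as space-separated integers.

Answer: 87 64 21 84 26

Derivation:
Op 1: conn=40 S1=40 S2=40 S3=65 S4=40 blocked=[]
Op 2: conn=63 S1=40 S2=40 S3=65 S4=40 blocked=[]
Op 3: conn=49 S1=40 S2=40 S3=65 S4=26 blocked=[]
Op 4: conn=49 S1=64 S2=40 S3=65 S4=26 blocked=[]
Op 5: conn=49 S1=64 S2=40 S3=84 S4=26 blocked=[]
Op 6: conn=65 S1=64 S2=40 S3=84 S4=26 blocked=[]
Op 7: conn=79 S1=64 S2=40 S3=84 S4=26 blocked=[]
Op 8: conn=89 S1=64 S2=40 S3=84 S4=26 blocked=[]
Op 9: conn=70 S1=64 S2=21 S3=84 S4=26 blocked=[]
Op 10: conn=87 S1=64 S2=21 S3=84 S4=26 blocked=[]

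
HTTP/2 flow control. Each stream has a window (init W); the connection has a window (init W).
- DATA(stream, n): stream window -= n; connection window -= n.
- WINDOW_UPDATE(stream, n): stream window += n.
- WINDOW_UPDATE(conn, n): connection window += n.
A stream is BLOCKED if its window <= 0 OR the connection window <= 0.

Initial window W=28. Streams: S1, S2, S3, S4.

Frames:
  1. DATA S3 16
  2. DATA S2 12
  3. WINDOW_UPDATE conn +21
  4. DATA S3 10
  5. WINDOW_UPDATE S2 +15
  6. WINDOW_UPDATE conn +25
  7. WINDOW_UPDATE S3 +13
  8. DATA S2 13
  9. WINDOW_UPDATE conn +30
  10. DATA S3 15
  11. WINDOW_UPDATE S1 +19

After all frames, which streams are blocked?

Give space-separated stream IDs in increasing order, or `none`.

Op 1: conn=12 S1=28 S2=28 S3=12 S4=28 blocked=[]
Op 2: conn=0 S1=28 S2=16 S3=12 S4=28 blocked=[1, 2, 3, 4]
Op 3: conn=21 S1=28 S2=16 S3=12 S4=28 blocked=[]
Op 4: conn=11 S1=28 S2=16 S3=2 S4=28 blocked=[]
Op 5: conn=11 S1=28 S2=31 S3=2 S4=28 blocked=[]
Op 6: conn=36 S1=28 S2=31 S3=2 S4=28 blocked=[]
Op 7: conn=36 S1=28 S2=31 S3=15 S4=28 blocked=[]
Op 8: conn=23 S1=28 S2=18 S3=15 S4=28 blocked=[]
Op 9: conn=53 S1=28 S2=18 S3=15 S4=28 blocked=[]
Op 10: conn=38 S1=28 S2=18 S3=0 S4=28 blocked=[3]
Op 11: conn=38 S1=47 S2=18 S3=0 S4=28 blocked=[3]

Answer: S3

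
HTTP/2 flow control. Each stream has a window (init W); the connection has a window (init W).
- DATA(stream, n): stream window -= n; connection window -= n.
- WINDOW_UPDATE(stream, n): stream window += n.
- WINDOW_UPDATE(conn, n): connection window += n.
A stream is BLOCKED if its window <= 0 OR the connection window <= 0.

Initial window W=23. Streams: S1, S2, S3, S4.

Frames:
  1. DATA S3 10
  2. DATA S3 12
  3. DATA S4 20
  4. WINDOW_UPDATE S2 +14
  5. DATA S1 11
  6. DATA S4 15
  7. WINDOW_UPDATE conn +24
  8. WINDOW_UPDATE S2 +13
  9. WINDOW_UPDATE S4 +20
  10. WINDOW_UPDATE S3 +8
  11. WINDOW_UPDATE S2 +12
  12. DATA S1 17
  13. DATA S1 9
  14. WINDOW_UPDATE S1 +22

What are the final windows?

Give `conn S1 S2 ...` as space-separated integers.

Answer: -47 8 62 9 8

Derivation:
Op 1: conn=13 S1=23 S2=23 S3=13 S4=23 blocked=[]
Op 2: conn=1 S1=23 S2=23 S3=1 S4=23 blocked=[]
Op 3: conn=-19 S1=23 S2=23 S3=1 S4=3 blocked=[1, 2, 3, 4]
Op 4: conn=-19 S1=23 S2=37 S3=1 S4=3 blocked=[1, 2, 3, 4]
Op 5: conn=-30 S1=12 S2=37 S3=1 S4=3 blocked=[1, 2, 3, 4]
Op 6: conn=-45 S1=12 S2=37 S3=1 S4=-12 blocked=[1, 2, 3, 4]
Op 7: conn=-21 S1=12 S2=37 S3=1 S4=-12 blocked=[1, 2, 3, 4]
Op 8: conn=-21 S1=12 S2=50 S3=1 S4=-12 blocked=[1, 2, 3, 4]
Op 9: conn=-21 S1=12 S2=50 S3=1 S4=8 blocked=[1, 2, 3, 4]
Op 10: conn=-21 S1=12 S2=50 S3=9 S4=8 blocked=[1, 2, 3, 4]
Op 11: conn=-21 S1=12 S2=62 S3=9 S4=8 blocked=[1, 2, 3, 4]
Op 12: conn=-38 S1=-5 S2=62 S3=9 S4=8 blocked=[1, 2, 3, 4]
Op 13: conn=-47 S1=-14 S2=62 S3=9 S4=8 blocked=[1, 2, 3, 4]
Op 14: conn=-47 S1=8 S2=62 S3=9 S4=8 blocked=[1, 2, 3, 4]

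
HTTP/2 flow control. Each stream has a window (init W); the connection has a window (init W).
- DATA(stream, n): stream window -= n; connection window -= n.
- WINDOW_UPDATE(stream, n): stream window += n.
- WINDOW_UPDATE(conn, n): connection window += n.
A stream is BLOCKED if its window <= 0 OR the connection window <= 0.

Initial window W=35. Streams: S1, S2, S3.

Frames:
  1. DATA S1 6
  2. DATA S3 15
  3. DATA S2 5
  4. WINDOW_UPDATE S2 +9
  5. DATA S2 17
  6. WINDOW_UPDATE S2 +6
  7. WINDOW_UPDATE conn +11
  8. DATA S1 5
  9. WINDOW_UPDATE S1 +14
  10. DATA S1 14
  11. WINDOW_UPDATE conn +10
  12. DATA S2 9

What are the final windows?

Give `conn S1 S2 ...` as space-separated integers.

Op 1: conn=29 S1=29 S2=35 S3=35 blocked=[]
Op 2: conn=14 S1=29 S2=35 S3=20 blocked=[]
Op 3: conn=9 S1=29 S2=30 S3=20 blocked=[]
Op 4: conn=9 S1=29 S2=39 S3=20 blocked=[]
Op 5: conn=-8 S1=29 S2=22 S3=20 blocked=[1, 2, 3]
Op 6: conn=-8 S1=29 S2=28 S3=20 blocked=[1, 2, 3]
Op 7: conn=3 S1=29 S2=28 S3=20 blocked=[]
Op 8: conn=-2 S1=24 S2=28 S3=20 blocked=[1, 2, 3]
Op 9: conn=-2 S1=38 S2=28 S3=20 blocked=[1, 2, 3]
Op 10: conn=-16 S1=24 S2=28 S3=20 blocked=[1, 2, 3]
Op 11: conn=-6 S1=24 S2=28 S3=20 blocked=[1, 2, 3]
Op 12: conn=-15 S1=24 S2=19 S3=20 blocked=[1, 2, 3]

Answer: -15 24 19 20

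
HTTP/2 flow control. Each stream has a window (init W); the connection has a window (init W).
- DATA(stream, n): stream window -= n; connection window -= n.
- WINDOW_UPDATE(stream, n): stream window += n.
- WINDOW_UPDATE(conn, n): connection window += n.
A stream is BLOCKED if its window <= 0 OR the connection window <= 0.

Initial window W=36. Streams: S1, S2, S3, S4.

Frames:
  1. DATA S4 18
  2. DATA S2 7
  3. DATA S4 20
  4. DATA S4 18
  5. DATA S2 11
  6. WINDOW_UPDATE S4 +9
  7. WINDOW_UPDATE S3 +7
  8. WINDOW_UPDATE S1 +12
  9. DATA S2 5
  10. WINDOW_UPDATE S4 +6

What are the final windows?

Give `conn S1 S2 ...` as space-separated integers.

Op 1: conn=18 S1=36 S2=36 S3=36 S4=18 blocked=[]
Op 2: conn=11 S1=36 S2=29 S3=36 S4=18 blocked=[]
Op 3: conn=-9 S1=36 S2=29 S3=36 S4=-2 blocked=[1, 2, 3, 4]
Op 4: conn=-27 S1=36 S2=29 S3=36 S4=-20 blocked=[1, 2, 3, 4]
Op 5: conn=-38 S1=36 S2=18 S3=36 S4=-20 blocked=[1, 2, 3, 4]
Op 6: conn=-38 S1=36 S2=18 S3=36 S4=-11 blocked=[1, 2, 3, 4]
Op 7: conn=-38 S1=36 S2=18 S3=43 S4=-11 blocked=[1, 2, 3, 4]
Op 8: conn=-38 S1=48 S2=18 S3=43 S4=-11 blocked=[1, 2, 3, 4]
Op 9: conn=-43 S1=48 S2=13 S3=43 S4=-11 blocked=[1, 2, 3, 4]
Op 10: conn=-43 S1=48 S2=13 S3=43 S4=-5 blocked=[1, 2, 3, 4]

Answer: -43 48 13 43 -5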